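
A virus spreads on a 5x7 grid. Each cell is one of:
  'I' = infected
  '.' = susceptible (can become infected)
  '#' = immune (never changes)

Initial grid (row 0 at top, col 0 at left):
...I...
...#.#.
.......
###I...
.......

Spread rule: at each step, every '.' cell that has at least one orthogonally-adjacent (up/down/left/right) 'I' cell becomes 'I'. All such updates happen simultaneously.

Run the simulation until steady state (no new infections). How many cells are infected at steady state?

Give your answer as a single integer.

Answer: 30

Derivation:
Step 0 (initial): 2 infected
Step 1: +5 new -> 7 infected
Step 2: +9 new -> 16 infected
Step 3: +8 new -> 24 infected
Step 4: +6 new -> 30 infected
Step 5: +0 new -> 30 infected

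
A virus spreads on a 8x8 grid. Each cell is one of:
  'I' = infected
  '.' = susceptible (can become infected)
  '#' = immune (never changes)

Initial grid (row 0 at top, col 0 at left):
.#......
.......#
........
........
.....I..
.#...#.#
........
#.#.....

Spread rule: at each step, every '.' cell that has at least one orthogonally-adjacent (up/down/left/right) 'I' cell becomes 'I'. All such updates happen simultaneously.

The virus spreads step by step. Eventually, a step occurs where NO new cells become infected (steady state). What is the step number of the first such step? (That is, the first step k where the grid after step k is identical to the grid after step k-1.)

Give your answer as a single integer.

Step 0 (initial): 1 infected
Step 1: +3 new -> 4 infected
Step 2: +7 new -> 11 infected
Step 3: +9 new -> 20 infected
Step 4: +13 new -> 33 infected
Step 5: +10 new -> 43 infected
Step 6: +7 new -> 50 infected
Step 7: +5 new -> 55 infected
Step 8: +1 new -> 56 infected
Step 9: +1 new -> 57 infected
Step 10: +0 new -> 57 infected

Answer: 10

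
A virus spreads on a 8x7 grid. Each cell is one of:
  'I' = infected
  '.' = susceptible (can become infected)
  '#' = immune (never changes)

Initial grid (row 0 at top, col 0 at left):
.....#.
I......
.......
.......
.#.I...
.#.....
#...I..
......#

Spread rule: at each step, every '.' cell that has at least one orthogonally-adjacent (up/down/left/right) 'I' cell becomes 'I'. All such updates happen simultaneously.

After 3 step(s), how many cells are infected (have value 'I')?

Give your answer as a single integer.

Step 0 (initial): 3 infected
Step 1: +11 new -> 14 infected
Step 2: +14 new -> 28 infected
Step 3: +11 new -> 39 infected

Answer: 39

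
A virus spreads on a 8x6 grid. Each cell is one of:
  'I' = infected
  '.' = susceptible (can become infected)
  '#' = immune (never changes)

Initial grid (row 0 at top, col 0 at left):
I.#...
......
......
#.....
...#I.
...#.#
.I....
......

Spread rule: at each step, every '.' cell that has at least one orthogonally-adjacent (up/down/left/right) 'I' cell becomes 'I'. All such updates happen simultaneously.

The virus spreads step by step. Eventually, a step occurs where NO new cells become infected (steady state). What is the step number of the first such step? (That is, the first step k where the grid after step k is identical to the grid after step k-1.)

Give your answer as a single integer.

Answer: 6

Derivation:
Step 0 (initial): 3 infected
Step 1: +9 new -> 12 infected
Step 2: +12 new -> 24 infected
Step 3: +12 new -> 36 infected
Step 4: +5 new -> 41 infected
Step 5: +2 new -> 43 infected
Step 6: +0 new -> 43 infected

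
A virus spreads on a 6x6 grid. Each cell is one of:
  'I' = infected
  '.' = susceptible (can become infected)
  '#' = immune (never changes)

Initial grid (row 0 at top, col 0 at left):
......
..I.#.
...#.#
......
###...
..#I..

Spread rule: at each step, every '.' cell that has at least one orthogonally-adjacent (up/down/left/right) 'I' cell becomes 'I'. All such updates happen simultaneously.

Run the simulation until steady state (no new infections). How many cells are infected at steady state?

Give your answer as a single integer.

Step 0 (initial): 2 infected
Step 1: +6 new -> 8 infected
Step 2: +8 new -> 16 infected
Step 3: +6 new -> 22 infected
Step 4: +4 new -> 26 infected
Step 5: +1 new -> 27 infected
Step 6: +0 new -> 27 infected

Answer: 27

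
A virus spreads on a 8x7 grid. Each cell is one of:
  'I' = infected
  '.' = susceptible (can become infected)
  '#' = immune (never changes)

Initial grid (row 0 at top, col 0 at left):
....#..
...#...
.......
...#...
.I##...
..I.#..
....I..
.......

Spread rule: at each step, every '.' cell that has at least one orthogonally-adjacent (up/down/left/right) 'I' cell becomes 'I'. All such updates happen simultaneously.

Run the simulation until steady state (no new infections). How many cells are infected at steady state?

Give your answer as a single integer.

Answer: 50

Derivation:
Step 0 (initial): 3 infected
Step 1: +8 new -> 11 infected
Step 2: +10 new -> 21 infected
Step 3: +8 new -> 29 infected
Step 4: +8 new -> 37 infected
Step 5: +6 new -> 43 infected
Step 6: +4 new -> 47 infected
Step 7: +2 new -> 49 infected
Step 8: +1 new -> 50 infected
Step 9: +0 new -> 50 infected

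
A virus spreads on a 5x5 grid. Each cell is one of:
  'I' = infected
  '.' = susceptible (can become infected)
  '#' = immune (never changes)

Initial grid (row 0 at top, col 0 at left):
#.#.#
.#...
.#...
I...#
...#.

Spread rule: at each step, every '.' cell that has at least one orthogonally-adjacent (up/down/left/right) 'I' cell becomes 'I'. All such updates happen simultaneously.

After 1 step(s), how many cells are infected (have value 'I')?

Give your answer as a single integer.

Step 0 (initial): 1 infected
Step 1: +3 new -> 4 infected

Answer: 4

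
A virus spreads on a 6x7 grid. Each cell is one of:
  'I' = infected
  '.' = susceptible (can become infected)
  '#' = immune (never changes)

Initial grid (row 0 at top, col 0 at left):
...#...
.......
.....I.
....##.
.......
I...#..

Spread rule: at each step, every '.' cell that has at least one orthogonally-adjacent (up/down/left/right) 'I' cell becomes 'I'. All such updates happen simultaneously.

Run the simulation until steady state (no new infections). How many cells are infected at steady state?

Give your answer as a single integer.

Answer: 38

Derivation:
Step 0 (initial): 2 infected
Step 1: +5 new -> 7 infected
Step 2: +8 new -> 15 infected
Step 3: +10 new -> 25 infected
Step 4: +7 new -> 32 infected
Step 5: +5 new -> 37 infected
Step 6: +1 new -> 38 infected
Step 7: +0 new -> 38 infected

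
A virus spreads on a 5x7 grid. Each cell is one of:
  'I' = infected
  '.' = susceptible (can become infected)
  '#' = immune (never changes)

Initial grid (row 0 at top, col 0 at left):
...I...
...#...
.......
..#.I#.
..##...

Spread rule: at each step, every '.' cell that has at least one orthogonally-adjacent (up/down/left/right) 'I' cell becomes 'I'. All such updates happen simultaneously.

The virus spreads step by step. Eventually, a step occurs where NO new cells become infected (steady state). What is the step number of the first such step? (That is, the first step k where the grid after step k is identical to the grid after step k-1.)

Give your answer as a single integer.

Answer: 8

Derivation:
Step 0 (initial): 2 infected
Step 1: +5 new -> 7 infected
Step 2: +7 new -> 14 infected
Step 3: +7 new -> 21 infected
Step 4: +4 new -> 25 infected
Step 5: +2 new -> 27 infected
Step 6: +2 new -> 29 infected
Step 7: +1 new -> 30 infected
Step 8: +0 new -> 30 infected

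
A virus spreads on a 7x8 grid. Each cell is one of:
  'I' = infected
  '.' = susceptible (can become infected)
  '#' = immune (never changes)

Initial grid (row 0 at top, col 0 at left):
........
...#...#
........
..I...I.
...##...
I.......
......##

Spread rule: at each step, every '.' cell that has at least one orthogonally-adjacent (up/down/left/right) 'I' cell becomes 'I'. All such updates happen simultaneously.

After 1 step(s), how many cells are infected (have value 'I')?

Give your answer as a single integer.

Step 0 (initial): 3 infected
Step 1: +11 new -> 14 infected

Answer: 14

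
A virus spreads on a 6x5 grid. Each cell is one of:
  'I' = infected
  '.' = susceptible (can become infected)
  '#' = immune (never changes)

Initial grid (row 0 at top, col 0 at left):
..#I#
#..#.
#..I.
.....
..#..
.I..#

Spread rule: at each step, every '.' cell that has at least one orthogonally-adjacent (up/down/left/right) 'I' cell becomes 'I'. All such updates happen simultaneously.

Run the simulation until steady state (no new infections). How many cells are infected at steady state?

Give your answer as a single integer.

Step 0 (initial): 3 infected
Step 1: +6 new -> 9 infected
Step 2: +9 new -> 18 infected
Step 3: +3 new -> 21 infected
Step 4: +1 new -> 22 infected
Step 5: +1 new -> 23 infected
Step 6: +0 new -> 23 infected

Answer: 23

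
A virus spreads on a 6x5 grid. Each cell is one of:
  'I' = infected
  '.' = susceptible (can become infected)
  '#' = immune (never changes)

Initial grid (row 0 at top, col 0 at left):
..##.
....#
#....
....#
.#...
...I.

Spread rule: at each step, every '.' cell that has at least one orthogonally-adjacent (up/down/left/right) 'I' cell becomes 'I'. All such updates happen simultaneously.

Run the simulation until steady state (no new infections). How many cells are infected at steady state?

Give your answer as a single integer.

Step 0 (initial): 1 infected
Step 1: +3 new -> 4 infected
Step 2: +4 new -> 8 infected
Step 3: +3 new -> 11 infected
Step 4: +5 new -> 16 infected
Step 5: +3 new -> 19 infected
Step 6: +1 new -> 20 infected
Step 7: +2 new -> 22 infected
Step 8: +1 new -> 23 infected
Step 9: +0 new -> 23 infected

Answer: 23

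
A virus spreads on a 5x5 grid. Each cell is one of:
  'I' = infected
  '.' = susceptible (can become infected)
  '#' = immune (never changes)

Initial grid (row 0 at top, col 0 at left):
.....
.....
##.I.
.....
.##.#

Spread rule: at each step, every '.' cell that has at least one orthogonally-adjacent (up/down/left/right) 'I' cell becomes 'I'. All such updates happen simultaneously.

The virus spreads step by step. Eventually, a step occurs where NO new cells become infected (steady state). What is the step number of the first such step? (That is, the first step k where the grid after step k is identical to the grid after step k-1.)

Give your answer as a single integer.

Answer: 6

Derivation:
Step 0 (initial): 1 infected
Step 1: +4 new -> 5 infected
Step 2: +6 new -> 11 infected
Step 3: +4 new -> 15 infected
Step 4: +3 new -> 18 infected
Step 5: +2 new -> 20 infected
Step 6: +0 new -> 20 infected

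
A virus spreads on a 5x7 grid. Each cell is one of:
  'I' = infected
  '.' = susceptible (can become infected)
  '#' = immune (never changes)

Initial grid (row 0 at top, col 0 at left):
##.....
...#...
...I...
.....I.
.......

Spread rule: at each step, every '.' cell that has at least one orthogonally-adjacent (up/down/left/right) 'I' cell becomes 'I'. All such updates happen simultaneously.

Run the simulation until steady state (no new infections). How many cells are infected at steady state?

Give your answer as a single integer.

Step 0 (initial): 2 infected
Step 1: +7 new -> 9 infected
Step 2: +9 new -> 18 infected
Step 3: +8 new -> 26 infected
Step 4: +5 new -> 31 infected
Step 5: +1 new -> 32 infected
Step 6: +0 new -> 32 infected

Answer: 32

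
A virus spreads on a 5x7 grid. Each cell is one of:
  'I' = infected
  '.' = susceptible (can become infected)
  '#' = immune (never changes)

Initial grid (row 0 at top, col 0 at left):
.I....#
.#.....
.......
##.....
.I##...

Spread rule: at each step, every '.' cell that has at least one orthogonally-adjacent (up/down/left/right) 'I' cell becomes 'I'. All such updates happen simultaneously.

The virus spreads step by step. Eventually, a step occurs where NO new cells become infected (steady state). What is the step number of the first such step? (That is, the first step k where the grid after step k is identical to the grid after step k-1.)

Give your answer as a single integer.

Answer: 10

Derivation:
Step 0 (initial): 2 infected
Step 1: +3 new -> 5 infected
Step 2: +3 new -> 8 infected
Step 3: +4 new -> 12 infected
Step 4: +5 new -> 17 infected
Step 5: +3 new -> 20 infected
Step 6: +3 new -> 23 infected
Step 7: +3 new -> 26 infected
Step 8: +2 new -> 28 infected
Step 9: +1 new -> 29 infected
Step 10: +0 new -> 29 infected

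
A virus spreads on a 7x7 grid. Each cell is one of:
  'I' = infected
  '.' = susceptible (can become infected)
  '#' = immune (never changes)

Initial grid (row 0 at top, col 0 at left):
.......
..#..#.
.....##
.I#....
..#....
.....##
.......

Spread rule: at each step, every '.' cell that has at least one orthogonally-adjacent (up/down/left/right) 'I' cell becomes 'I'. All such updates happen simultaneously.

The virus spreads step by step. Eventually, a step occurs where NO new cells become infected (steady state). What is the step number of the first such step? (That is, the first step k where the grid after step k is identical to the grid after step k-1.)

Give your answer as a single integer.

Answer: 10

Derivation:
Step 0 (initial): 1 infected
Step 1: +3 new -> 4 infected
Step 2: +5 new -> 9 infected
Step 3: +6 new -> 15 infected
Step 4: +8 new -> 23 infected
Step 5: +6 new -> 29 infected
Step 6: +4 new -> 33 infected
Step 7: +4 new -> 37 infected
Step 8: +3 new -> 40 infected
Step 9: +1 new -> 41 infected
Step 10: +0 new -> 41 infected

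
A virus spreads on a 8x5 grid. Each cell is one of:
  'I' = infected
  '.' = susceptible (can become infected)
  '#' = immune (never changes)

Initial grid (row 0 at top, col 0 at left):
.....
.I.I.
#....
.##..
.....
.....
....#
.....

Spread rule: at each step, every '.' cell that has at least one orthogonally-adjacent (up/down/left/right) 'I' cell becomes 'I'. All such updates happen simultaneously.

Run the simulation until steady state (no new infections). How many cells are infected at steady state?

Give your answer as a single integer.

Step 0 (initial): 2 infected
Step 1: +7 new -> 9 infected
Step 2: +6 new -> 15 infected
Step 3: +2 new -> 17 infected
Step 4: +3 new -> 20 infected
Step 5: +4 new -> 24 infected
Step 6: +4 new -> 28 infected
Step 7: +5 new -> 33 infected
Step 8: +2 new -> 35 infected
Step 9: +1 new -> 36 infected
Step 10: +0 new -> 36 infected

Answer: 36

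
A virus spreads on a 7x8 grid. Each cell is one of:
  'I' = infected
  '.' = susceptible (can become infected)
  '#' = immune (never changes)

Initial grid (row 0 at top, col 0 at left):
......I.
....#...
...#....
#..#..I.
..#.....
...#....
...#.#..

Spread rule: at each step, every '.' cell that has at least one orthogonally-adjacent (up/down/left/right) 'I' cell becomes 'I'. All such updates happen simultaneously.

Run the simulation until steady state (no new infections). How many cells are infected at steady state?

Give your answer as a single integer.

Answer: 48

Derivation:
Step 0 (initial): 2 infected
Step 1: +7 new -> 9 infected
Step 2: +9 new -> 18 infected
Step 3: +6 new -> 24 infected
Step 4: +5 new -> 29 infected
Step 5: +3 new -> 32 infected
Step 6: +3 new -> 35 infected
Step 7: +3 new -> 38 infected
Step 8: +2 new -> 40 infected
Step 9: +1 new -> 41 infected
Step 10: +2 new -> 43 infected
Step 11: +3 new -> 46 infected
Step 12: +2 new -> 48 infected
Step 13: +0 new -> 48 infected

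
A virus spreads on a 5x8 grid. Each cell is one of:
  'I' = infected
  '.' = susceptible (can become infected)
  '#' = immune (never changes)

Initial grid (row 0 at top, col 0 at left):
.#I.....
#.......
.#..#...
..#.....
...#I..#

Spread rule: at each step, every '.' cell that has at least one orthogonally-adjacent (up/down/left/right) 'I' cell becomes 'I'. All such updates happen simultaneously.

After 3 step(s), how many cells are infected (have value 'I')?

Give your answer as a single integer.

Step 0 (initial): 2 infected
Step 1: +4 new -> 6 infected
Step 2: +7 new -> 13 infected
Step 3: +5 new -> 18 infected

Answer: 18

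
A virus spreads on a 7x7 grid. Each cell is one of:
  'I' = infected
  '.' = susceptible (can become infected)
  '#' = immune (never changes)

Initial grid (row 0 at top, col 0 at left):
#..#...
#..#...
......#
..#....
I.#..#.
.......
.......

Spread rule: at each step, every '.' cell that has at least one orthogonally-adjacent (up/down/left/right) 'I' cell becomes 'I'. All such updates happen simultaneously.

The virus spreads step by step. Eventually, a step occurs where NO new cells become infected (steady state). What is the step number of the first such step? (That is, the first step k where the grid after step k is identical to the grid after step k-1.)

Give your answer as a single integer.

Answer: 11

Derivation:
Step 0 (initial): 1 infected
Step 1: +3 new -> 4 infected
Step 2: +4 new -> 8 infected
Step 3: +3 new -> 11 infected
Step 4: +4 new -> 15 infected
Step 5: +6 new -> 21 infected
Step 6: +6 new -> 27 infected
Step 7: +5 new -> 32 infected
Step 8: +5 new -> 37 infected
Step 9: +3 new -> 40 infected
Step 10: +1 new -> 41 infected
Step 11: +0 new -> 41 infected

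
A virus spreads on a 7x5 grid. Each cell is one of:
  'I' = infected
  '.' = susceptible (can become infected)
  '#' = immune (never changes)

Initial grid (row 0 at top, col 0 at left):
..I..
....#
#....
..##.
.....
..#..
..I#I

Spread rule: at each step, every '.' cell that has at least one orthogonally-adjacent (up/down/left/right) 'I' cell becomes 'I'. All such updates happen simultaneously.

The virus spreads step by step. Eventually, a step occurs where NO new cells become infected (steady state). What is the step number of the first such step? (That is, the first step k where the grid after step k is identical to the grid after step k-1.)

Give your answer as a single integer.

Answer: 6

Derivation:
Step 0 (initial): 3 infected
Step 1: +5 new -> 8 infected
Step 2: +9 new -> 17 infected
Step 3: +7 new -> 24 infected
Step 4: +4 new -> 28 infected
Step 5: +1 new -> 29 infected
Step 6: +0 new -> 29 infected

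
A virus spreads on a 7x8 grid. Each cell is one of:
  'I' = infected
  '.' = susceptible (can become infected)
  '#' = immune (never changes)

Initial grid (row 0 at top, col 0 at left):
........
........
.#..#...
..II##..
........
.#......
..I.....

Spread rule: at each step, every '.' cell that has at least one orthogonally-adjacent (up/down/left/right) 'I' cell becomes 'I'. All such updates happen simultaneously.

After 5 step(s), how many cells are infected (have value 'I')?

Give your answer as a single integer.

Answer: 44

Derivation:
Step 0 (initial): 3 infected
Step 1: +8 new -> 11 infected
Step 2: +8 new -> 19 infected
Step 3: +10 new -> 29 infected
Step 4: +7 new -> 36 infected
Step 5: +8 new -> 44 infected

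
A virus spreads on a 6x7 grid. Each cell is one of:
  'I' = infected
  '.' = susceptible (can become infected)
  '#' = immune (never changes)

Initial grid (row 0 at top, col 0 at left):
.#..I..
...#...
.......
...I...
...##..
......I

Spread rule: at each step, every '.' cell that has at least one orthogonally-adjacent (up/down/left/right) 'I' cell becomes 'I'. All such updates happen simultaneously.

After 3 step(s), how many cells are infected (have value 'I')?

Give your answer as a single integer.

Step 0 (initial): 3 infected
Step 1: +8 new -> 11 infected
Step 2: +11 new -> 22 infected
Step 3: +9 new -> 31 infected

Answer: 31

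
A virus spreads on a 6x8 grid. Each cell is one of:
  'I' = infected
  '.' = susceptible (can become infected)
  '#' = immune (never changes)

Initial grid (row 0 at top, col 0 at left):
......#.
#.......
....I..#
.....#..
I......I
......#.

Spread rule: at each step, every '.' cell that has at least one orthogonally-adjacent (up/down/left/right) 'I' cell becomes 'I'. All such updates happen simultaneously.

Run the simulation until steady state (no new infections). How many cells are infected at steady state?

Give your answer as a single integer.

Answer: 43

Derivation:
Step 0 (initial): 3 infected
Step 1: +10 new -> 13 infected
Step 2: +13 new -> 26 infected
Step 3: +10 new -> 36 infected
Step 4: +4 new -> 40 infected
Step 5: +2 new -> 42 infected
Step 6: +1 new -> 43 infected
Step 7: +0 new -> 43 infected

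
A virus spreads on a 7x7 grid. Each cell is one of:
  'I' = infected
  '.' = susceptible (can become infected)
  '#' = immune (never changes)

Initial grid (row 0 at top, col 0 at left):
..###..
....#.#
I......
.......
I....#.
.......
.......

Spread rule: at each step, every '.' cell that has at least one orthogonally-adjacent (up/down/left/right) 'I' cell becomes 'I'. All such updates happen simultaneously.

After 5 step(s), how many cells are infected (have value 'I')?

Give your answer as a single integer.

Answer: 31

Derivation:
Step 0 (initial): 2 infected
Step 1: +5 new -> 7 infected
Step 2: +7 new -> 14 infected
Step 3: +7 new -> 21 infected
Step 4: +6 new -> 27 infected
Step 5: +4 new -> 31 infected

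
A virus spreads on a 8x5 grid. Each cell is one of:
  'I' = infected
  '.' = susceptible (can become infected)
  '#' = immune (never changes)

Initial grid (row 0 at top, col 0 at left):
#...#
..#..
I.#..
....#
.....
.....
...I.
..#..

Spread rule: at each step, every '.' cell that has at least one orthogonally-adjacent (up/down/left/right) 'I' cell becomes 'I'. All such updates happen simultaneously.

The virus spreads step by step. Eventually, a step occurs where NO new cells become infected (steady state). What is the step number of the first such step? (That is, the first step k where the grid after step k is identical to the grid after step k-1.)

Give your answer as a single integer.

Answer: 7

Derivation:
Step 0 (initial): 2 infected
Step 1: +7 new -> 9 infected
Step 2: +8 new -> 17 infected
Step 3: +10 new -> 27 infected
Step 4: +3 new -> 30 infected
Step 5: +3 new -> 33 infected
Step 6: +1 new -> 34 infected
Step 7: +0 new -> 34 infected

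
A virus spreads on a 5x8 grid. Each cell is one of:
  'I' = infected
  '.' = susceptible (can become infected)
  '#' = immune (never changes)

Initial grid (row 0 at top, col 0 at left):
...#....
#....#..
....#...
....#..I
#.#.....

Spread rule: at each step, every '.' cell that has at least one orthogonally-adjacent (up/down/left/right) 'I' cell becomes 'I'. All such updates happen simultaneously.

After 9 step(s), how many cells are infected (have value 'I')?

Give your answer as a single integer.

Answer: 28

Derivation:
Step 0 (initial): 1 infected
Step 1: +3 new -> 4 infected
Step 2: +4 new -> 8 infected
Step 3: +4 new -> 12 infected
Step 4: +2 new -> 14 infected
Step 5: +2 new -> 16 infected
Step 6: +2 new -> 18 infected
Step 7: +3 new -> 21 infected
Step 8: +3 new -> 24 infected
Step 9: +4 new -> 28 infected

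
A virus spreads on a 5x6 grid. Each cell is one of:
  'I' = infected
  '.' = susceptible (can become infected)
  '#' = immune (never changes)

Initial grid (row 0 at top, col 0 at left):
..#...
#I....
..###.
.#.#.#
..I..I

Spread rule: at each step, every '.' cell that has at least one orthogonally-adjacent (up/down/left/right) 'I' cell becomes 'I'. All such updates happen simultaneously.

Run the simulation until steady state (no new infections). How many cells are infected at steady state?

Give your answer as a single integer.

Step 0 (initial): 3 infected
Step 1: +7 new -> 10 infected
Step 2: +5 new -> 15 infected
Step 3: +3 new -> 18 infected
Step 4: +2 new -> 20 infected
Step 5: +2 new -> 22 infected
Step 6: +0 new -> 22 infected

Answer: 22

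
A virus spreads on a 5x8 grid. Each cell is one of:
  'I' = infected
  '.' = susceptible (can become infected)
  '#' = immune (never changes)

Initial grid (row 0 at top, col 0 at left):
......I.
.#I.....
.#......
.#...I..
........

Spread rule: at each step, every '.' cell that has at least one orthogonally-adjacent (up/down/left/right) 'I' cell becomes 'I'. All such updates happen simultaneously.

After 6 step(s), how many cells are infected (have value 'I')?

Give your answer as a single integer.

Step 0 (initial): 3 infected
Step 1: +10 new -> 13 infected
Step 2: +14 new -> 27 infected
Step 3: +5 new -> 32 infected
Step 4: +2 new -> 34 infected
Step 5: +2 new -> 36 infected
Step 6: +1 new -> 37 infected

Answer: 37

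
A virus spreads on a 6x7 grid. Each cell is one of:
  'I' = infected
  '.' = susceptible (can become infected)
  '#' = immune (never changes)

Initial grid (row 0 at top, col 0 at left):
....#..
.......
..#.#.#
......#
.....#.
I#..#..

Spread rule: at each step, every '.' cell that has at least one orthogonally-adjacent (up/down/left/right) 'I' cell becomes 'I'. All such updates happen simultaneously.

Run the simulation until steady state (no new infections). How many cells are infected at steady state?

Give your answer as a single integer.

Step 0 (initial): 1 infected
Step 1: +1 new -> 2 infected
Step 2: +2 new -> 4 infected
Step 3: +3 new -> 7 infected
Step 4: +5 new -> 12 infected
Step 5: +5 new -> 17 infected
Step 6: +4 new -> 21 infected
Step 7: +3 new -> 24 infected
Step 8: +3 new -> 27 infected
Step 9: +1 new -> 28 infected
Step 10: +2 new -> 30 infected
Step 11: +1 new -> 31 infected
Step 12: +0 new -> 31 infected

Answer: 31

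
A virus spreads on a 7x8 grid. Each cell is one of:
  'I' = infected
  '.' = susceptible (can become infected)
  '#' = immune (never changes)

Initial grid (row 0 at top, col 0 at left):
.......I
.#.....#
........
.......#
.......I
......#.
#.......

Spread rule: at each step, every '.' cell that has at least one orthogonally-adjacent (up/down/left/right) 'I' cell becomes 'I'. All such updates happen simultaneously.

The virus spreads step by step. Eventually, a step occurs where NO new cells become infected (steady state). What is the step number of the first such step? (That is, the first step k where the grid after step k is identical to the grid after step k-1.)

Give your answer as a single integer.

Answer: 10

Derivation:
Step 0 (initial): 2 infected
Step 1: +3 new -> 5 infected
Step 2: +5 new -> 10 infected
Step 3: +7 new -> 17 infected
Step 4: +8 new -> 25 infected
Step 5: +7 new -> 32 infected
Step 6: +7 new -> 39 infected
Step 7: +6 new -> 45 infected
Step 8: +5 new -> 50 infected
Step 9: +1 new -> 51 infected
Step 10: +0 new -> 51 infected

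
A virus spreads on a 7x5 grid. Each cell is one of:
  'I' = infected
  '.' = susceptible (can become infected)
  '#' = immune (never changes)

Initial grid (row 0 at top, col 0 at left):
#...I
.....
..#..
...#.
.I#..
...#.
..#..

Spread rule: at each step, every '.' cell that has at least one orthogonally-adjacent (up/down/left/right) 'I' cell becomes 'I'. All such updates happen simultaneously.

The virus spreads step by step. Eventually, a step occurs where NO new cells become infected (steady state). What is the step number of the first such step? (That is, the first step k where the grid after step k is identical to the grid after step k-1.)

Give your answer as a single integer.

Step 0 (initial): 2 infected
Step 1: +5 new -> 7 infected
Step 2: +9 new -> 16 infected
Step 3: +7 new -> 23 infected
Step 4: +2 new -> 25 infected
Step 5: +2 new -> 27 infected
Step 6: +1 new -> 28 infected
Step 7: +1 new -> 29 infected
Step 8: +0 new -> 29 infected

Answer: 8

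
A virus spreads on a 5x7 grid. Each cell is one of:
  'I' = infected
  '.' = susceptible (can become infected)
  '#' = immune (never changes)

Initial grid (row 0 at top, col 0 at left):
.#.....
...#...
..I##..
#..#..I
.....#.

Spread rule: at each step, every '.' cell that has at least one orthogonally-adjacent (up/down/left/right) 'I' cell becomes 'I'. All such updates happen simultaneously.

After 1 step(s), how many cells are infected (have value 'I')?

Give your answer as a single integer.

Answer: 8

Derivation:
Step 0 (initial): 2 infected
Step 1: +6 new -> 8 infected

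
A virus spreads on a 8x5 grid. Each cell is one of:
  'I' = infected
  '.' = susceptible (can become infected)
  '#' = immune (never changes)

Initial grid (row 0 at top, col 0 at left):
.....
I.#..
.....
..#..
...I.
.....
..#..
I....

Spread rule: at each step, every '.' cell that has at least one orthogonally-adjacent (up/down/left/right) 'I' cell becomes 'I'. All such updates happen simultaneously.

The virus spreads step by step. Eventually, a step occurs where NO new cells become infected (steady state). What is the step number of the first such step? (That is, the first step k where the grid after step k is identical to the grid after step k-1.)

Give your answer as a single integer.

Step 0 (initial): 3 infected
Step 1: +9 new -> 12 infected
Step 2: +12 new -> 24 infected
Step 3: +9 new -> 33 infected
Step 4: +3 new -> 36 infected
Step 5: +1 new -> 37 infected
Step 6: +0 new -> 37 infected

Answer: 6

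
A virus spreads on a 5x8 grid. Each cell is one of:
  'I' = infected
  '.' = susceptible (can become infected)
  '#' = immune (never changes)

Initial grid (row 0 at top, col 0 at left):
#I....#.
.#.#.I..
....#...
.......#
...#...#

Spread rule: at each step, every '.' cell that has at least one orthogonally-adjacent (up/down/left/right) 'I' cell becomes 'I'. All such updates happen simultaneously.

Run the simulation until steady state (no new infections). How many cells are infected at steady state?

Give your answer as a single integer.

Step 0 (initial): 2 infected
Step 1: +5 new -> 7 infected
Step 2: +6 new -> 13 infected
Step 3: +6 new -> 19 infected
Step 4: +6 new -> 25 infected
Step 5: +3 new -> 28 infected
Step 6: +3 new -> 31 infected
Step 7: +1 new -> 32 infected
Step 8: +0 new -> 32 infected

Answer: 32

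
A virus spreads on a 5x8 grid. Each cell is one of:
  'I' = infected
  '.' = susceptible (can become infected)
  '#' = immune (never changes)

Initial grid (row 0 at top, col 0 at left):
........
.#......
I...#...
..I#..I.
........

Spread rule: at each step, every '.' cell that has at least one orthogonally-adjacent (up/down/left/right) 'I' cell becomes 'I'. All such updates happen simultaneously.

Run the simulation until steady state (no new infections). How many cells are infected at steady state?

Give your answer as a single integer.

Answer: 37

Derivation:
Step 0 (initial): 3 infected
Step 1: +10 new -> 13 infected
Step 2: +12 new -> 25 infected
Step 3: +7 new -> 32 infected
Step 4: +4 new -> 36 infected
Step 5: +1 new -> 37 infected
Step 6: +0 new -> 37 infected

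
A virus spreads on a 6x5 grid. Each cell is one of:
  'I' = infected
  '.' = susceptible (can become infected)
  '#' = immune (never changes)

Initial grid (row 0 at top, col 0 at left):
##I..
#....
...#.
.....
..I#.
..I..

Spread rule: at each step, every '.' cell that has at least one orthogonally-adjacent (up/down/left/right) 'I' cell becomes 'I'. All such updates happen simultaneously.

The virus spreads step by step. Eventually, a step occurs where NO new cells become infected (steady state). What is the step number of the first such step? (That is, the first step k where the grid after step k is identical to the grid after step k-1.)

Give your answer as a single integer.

Step 0 (initial): 3 infected
Step 1: +6 new -> 9 infected
Step 2: +9 new -> 18 infected
Step 3: +5 new -> 23 infected
Step 4: +2 new -> 25 infected
Step 5: +0 new -> 25 infected

Answer: 5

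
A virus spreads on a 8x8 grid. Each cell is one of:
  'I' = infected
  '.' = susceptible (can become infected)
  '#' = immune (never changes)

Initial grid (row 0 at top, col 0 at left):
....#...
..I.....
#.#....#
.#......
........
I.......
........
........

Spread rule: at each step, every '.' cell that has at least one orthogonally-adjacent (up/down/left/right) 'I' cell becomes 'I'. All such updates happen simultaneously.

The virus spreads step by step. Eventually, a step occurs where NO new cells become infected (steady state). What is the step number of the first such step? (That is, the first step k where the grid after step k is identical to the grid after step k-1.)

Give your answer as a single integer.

Answer: 10

Derivation:
Step 0 (initial): 2 infected
Step 1: +6 new -> 8 infected
Step 2: +11 new -> 19 infected
Step 3: +8 new -> 27 infected
Step 4: +9 new -> 36 infected
Step 5: +8 new -> 44 infected
Step 6: +6 new -> 50 infected
Step 7: +5 new -> 55 infected
Step 8: +3 new -> 58 infected
Step 9: +1 new -> 59 infected
Step 10: +0 new -> 59 infected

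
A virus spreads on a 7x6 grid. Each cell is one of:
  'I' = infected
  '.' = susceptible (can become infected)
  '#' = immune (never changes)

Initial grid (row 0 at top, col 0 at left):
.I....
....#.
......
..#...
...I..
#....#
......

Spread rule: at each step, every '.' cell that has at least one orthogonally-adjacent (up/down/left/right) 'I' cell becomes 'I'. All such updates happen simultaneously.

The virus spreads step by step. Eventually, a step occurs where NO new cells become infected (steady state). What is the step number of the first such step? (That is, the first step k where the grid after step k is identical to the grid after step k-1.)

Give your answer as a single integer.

Step 0 (initial): 2 infected
Step 1: +7 new -> 9 infected
Step 2: +11 new -> 20 infected
Step 3: +11 new -> 31 infected
Step 4: +5 new -> 36 infected
Step 5: +2 new -> 38 infected
Step 6: +0 new -> 38 infected

Answer: 6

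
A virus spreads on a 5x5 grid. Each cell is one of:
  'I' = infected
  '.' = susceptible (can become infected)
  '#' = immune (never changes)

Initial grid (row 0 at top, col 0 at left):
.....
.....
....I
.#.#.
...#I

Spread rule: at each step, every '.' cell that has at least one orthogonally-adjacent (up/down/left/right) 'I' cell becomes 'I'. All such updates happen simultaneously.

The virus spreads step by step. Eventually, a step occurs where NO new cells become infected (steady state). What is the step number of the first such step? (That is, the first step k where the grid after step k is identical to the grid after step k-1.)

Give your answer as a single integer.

Answer: 7

Derivation:
Step 0 (initial): 2 infected
Step 1: +3 new -> 5 infected
Step 2: +3 new -> 8 infected
Step 3: +4 new -> 12 infected
Step 4: +4 new -> 16 infected
Step 5: +4 new -> 20 infected
Step 6: +2 new -> 22 infected
Step 7: +0 new -> 22 infected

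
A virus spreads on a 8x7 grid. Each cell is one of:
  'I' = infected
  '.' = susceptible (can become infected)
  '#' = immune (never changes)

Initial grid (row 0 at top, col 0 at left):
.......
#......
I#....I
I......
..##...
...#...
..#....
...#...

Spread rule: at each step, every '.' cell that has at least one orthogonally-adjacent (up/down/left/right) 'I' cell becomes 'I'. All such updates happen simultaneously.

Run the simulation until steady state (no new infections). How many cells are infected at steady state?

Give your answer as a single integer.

Step 0 (initial): 3 infected
Step 1: +5 new -> 8 infected
Step 2: +8 new -> 16 infected
Step 3: +10 new -> 26 infected
Step 4: +9 new -> 35 infected
Step 5: +7 new -> 42 infected
Step 6: +4 new -> 46 infected
Step 7: +3 new -> 49 infected
Step 8: +0 new -> 49 infected

Answer: 49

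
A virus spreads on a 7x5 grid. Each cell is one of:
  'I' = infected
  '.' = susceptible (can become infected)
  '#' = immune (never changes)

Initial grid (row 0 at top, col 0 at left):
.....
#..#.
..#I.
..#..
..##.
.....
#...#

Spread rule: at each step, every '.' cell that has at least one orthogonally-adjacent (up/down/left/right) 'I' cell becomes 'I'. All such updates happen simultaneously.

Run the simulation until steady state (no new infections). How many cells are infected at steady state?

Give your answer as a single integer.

Answer: 27

Derivation:
Step 0 (initial): 1 infected
Step 1: +2 new -> 3 infected
Step 2: +2 new -> 5 infected
Step 3: +2 new -> 7 infected
Step 4: +2 new -> 9 infected
Step 5: +2 new -> 11 infected
Step 6: +4 new -> 15 infected
Step 7: +4 new -> 19 infected
Step 8: +4 new -> 23 infected
Step 9: +3 new -> 26 infected
Step 10: +1 new -> 27 infected
Step 11: +0 new -> 27 infected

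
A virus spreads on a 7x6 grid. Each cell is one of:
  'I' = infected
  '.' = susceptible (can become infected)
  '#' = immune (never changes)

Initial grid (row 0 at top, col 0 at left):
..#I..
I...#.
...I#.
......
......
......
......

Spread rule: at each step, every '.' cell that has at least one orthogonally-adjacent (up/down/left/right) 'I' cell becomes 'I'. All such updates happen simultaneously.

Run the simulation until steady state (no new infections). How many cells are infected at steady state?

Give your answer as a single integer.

Step 0 (initial): 3 infected
Step 1: +7 new -> 10 infected
Step 2: +8 new -> 18 infected
Step 3: +7 new -> 25 infected
Step 4: +7 new -> 32 infected
Step 5: +5 new -> 37 infected
Step 6: +2 new -> 39 infected
Step 7: +0 new -> 39 infected

Answer: 39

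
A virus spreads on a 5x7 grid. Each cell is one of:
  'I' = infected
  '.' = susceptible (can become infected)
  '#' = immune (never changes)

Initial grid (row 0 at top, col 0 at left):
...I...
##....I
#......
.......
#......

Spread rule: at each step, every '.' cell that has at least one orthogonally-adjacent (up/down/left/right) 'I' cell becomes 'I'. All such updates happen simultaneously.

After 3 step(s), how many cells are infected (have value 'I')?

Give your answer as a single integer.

Answer: 21

Derivation:
Step 0 (initial): 2 infected
Step 1: +6 new -> 8 infected
Step 2: +7 new -> 15 infected
Step 3: +6 new -> 21 infected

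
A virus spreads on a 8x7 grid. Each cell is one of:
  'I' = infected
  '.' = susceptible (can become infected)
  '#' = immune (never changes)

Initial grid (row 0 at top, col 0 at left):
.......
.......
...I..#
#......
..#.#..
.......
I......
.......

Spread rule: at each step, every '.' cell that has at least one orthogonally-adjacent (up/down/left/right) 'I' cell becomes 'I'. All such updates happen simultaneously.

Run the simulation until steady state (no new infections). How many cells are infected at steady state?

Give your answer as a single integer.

Answer: 52

Derivation:
Step 0 (initial): 2 infected
Step 1: +7 new -> 9 infected
Step 2: +12 new -> 21 infected
Step 3: +12 new -> 33 infected
Step 4: +9 new -> 42 infected
Step 5: +6 new -> 48 infected
Step 6: +3 new -> 51 infected
Step 7: +1 new -> 52 infected
Step 8: +0 new -> 52 infected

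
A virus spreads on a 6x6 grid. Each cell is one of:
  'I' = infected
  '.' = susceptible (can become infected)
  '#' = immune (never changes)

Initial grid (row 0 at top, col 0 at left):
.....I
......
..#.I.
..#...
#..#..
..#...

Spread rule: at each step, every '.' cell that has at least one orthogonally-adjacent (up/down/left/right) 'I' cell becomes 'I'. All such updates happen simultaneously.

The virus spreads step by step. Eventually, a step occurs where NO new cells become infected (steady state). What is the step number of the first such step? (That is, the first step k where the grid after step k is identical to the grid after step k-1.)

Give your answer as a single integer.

Answer: 10

Derivation:
Step 0 (initial): 2 infected
Step 1: +6 new -> 8 infected
Step 2: +5 new -> 13 infected
Step 3: +4 new -> 17 infected
Step 4: +4 new -> 21 infected
Step 5: +3 new -> 24 infected
Step 6: +2 new -> 26 infected
Step 7: +2 new -> 28 infected
Step 8: +2 new -> 30 infected
Step 9: +1 new -> 31 infected
Step 10: +0 new -> 31 infected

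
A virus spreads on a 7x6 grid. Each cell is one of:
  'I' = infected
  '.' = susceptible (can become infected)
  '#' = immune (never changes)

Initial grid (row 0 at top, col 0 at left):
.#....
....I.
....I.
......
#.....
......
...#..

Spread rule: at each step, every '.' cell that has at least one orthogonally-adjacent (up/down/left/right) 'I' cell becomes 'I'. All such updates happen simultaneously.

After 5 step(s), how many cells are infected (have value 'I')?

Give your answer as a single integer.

Answer: 34

Derivation:
Step 0 (initial): 2 infected
Step 1: +6 new -> 8 infected
Step 2: +7 new -> 15 infected
Step 3: +7 new -> 22 infected
Step 4: +7 new -> 29 infected
Step 5: +5 new -> 34 infected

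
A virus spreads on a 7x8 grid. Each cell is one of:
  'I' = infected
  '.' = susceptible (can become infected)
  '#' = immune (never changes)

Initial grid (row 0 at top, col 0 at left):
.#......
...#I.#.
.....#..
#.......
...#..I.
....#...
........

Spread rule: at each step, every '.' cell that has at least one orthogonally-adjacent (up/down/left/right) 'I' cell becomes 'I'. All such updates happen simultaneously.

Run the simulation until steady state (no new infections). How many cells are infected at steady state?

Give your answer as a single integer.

Step 0 (initial): 2 infected
Step 1: +7 new -> 9 infected
Step 2: +11 new -> 20 infected
Step 3: +7 new -> 27 infected
Step 4: +6 new -> 33 infected
Step 5: +5 new -> 38 infected
Step 6: +5 new -> 43 infected
Step 7: +4 new -> 47 infected
Step 8: +2 new -> 49 infected
Step 9: +0 new -> 49 infected

Answer: 49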